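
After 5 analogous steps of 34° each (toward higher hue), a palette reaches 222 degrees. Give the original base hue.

5 steps of 34° (toward higher hue) give a net shift of +170°.
Start = end − shift: 222 − 170 = 52°

52°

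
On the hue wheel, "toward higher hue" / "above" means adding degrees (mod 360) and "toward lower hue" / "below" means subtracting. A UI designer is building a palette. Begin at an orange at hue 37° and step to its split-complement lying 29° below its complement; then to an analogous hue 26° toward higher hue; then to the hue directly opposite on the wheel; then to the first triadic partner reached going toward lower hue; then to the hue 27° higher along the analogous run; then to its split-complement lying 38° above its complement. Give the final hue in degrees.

split-comp 29° ↓ +151°: 37 + 151 = 188°
analog 26° ↑ +26°: 188 + 26 = 214°
complement +180°: 214 + 180 = 394 → 394 − 360 = 34°
triadic ↓ −120°: 34 − 120 = -86 → -86 + 360 = 274°
analog 27° ↑ +27°: 274 + 27 = 301°
split-comp 38° ↑ +218°: 301 + 218 = 519 → 519 − 360 = 159°

159°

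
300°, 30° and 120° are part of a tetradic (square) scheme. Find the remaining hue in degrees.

210°

A square tetradic scheme places four hues every 90°.
The full set through 30° is {30°, 120°, 210°, 300°}.
Given {30°, 120°, 300°}, the missing hue is 210°.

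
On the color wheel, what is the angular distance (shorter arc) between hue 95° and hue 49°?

46°

|95 − 49| = 46.
46 ≤ 180, so the shorter arc is 46°.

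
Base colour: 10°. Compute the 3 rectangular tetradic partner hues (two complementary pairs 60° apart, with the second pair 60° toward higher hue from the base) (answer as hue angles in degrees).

A rectangular tetradic uses two complementary pairs 60° apart: offsets 0°, 60°, 180°, 240°.
10 + 60 = 70°
10 + 180 = 190°
10 + 240 = 250°

70°, 190°, 250°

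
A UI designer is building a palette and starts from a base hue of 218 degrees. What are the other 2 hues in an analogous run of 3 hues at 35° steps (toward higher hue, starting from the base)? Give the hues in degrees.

253° and 288°

Analogous hues sit every 35° along the wheel.
218 + 35 = 253°
218 + 70 = 288°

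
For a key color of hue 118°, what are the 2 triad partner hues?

A triad places three hues 120° apart.
118 + 120 = 238°
118 + 240 = 358°

238° and 358°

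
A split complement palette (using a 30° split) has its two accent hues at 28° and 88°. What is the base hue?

238°

The accents sit 30° either side of the complement, so the complement is their short-arc midpoint on the wheel.
Short-arc midpoint of 28° and 88°: 58°.
Base is 180° from the complement: 58 − 180 = -122 → -122 + 360 = 238°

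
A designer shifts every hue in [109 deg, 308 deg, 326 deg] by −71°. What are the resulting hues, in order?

38°, 237°, 255°

109 − 71 = 38°
308 − 71 = 237°
326 − 71 = 255°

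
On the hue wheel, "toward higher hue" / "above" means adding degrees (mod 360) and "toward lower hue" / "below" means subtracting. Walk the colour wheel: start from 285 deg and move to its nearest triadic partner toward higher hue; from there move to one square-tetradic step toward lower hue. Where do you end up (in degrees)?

+120° (triadic ↑): 285 + 120 = 405 → 405 − 360 = 45°
−90° (square ↓): 45 − 90 = -45 → -45 + 360 = 315°

315°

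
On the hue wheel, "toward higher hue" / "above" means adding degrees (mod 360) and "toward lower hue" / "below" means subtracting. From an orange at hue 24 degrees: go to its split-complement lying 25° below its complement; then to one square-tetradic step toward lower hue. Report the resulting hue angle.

89°

24 + 155 = 179°   (split-comp 25° ↓)
179 − 90 = 89°   (square ↓)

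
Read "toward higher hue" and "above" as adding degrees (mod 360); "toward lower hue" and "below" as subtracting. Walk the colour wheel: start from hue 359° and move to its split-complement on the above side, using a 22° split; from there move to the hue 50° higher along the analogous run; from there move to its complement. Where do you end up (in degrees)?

71°

+202° (split-comp 22° ↑): 359 + 202 = 561 → 561 − 360 = 201°
+50° (analog 50° ↑): 201 + 50 = 251°
+180° (complement): 251 + 180 = 431 → 431 − 360 = 71°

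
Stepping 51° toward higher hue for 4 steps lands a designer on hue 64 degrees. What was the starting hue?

220°

4 steps of 51° (toward higher hue) give a net shift of +204°.
Start = end − shift: 64 − 204 = -140 → -140 + 360 = 220°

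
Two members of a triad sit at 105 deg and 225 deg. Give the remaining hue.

345°

A triad spaces three hues 120° apart.
The full set is {105°, 225°, 345°}.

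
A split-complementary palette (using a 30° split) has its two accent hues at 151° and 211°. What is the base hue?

The accents sit 30° either side of the complement, so the complement is their short-arc midpoint on the wheel.
Short-arc midpoint of 151° and 211°: 181°.
Base is 180° from the complement: 181 − 180 = 1°

1°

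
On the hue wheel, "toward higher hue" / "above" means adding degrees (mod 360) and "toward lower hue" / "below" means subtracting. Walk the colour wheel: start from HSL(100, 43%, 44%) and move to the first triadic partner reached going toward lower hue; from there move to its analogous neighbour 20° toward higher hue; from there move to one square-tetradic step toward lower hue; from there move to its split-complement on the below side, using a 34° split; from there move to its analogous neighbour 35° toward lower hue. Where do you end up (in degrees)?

21°

−120° (triadic ↓): 100 − 120 = -20 → -20 + 360 = 340°
+20° (analog 20° ↑): 340 + 20 = 360 → 360 − 360 = 0°
−90° (square ↓): 0 − 90 = -90 → -90 + 360 = 270°
+146° (split-comp 34° ↓): 270 + 146 = 416 → 416 − 360 = 56°
−35° (analog 35° ↓): 56 − 35 = 21°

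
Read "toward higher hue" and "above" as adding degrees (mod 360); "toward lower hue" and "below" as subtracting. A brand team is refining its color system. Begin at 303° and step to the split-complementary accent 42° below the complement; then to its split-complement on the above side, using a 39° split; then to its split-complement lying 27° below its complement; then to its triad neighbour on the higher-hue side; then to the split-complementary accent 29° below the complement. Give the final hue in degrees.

303 + 138 = 441 → 441 − 360 = 81°   (split-comp 42° ↓)
81 + 219 = 300°   (split-comp 39° ↑)
300 + 153 = 453 → 453 − 360 = 93°   (split-comp 27° ↓)
93 + 120 = 213°   (triadic ↑)
213 + 151 = 364 → 364 − 360 = 4°   (split-comp 29° ↓)

4°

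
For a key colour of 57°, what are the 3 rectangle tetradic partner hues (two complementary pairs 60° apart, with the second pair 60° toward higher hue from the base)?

117°, 237°, 297°

A rectangular tetradic uses two complementary pairs 60° apart: offsets 0°, 60°, 180°, 240°.
57 + 60 = 117°
57 + 180 = 237°
57 + 240 = 297°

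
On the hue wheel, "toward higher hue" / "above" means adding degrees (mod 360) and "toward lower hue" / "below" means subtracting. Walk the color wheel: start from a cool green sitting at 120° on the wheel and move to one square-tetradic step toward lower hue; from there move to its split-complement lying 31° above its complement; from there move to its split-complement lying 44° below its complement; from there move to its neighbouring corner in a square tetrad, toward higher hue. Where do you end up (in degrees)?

square ↓ −90°: 120 − 90 = 30°
split-comp 31° ↑ +211°: 30 + 211 = 241°
split-comp 44° ↓ +136°: 241 + 136 = 377 → 377 − 360 = 17°
square ↑ +90°: 17 + 90 = 107°

107°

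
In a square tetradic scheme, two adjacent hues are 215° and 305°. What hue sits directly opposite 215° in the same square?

35°

A square tetradic scheme places four hues 90° apart; opposite corners are 180° apart.
215 + 180 = 395 → 395 − 360 = 35°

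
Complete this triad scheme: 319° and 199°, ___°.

79°

A triad places three hues 120° apart.
The full set through 199° is {79°, 199°, 319°}.
Given {199°, 319°}, the missing hue is 79°.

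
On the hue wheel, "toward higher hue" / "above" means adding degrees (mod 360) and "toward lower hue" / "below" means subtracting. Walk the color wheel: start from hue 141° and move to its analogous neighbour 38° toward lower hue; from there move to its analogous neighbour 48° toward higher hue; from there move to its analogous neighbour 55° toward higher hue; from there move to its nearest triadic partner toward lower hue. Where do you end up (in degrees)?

−38° (analog 38° ↓): 141 − 38 = 103°
+48° (analog 48° ↑): 103 + 48 = 151°
+55° (analog 55° ↑): 151 + 55 = 206°
−120° (triadic ↓): 206 − 120 = 86°

86°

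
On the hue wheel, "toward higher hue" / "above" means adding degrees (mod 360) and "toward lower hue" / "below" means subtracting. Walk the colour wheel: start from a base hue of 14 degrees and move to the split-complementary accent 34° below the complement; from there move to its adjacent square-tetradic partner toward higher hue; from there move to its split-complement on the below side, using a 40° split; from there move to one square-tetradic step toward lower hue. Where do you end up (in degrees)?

300°

split-comp 34° ↓ +146°: 14 + 146 = 160°
square ↑ +90°: 160 + 90 = 250°
split-comp 40° ↓ +140°: 250 + 140 = 390 → 390 − 360 = 30°
square ↓ −90°: 30 − 90 = -60 → -60 + 360 = 300°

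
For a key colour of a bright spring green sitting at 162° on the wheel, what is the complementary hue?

342°

The complement sits 180° across the wheel.
162 + 180 = 342°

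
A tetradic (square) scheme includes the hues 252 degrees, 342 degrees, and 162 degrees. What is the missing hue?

A square tetradic scheme places four hues every 90°.
The full set through 162° is {72°, 162°, 252°, 342°}.
Given {162°, 252°, 342°}, the missing hue is 72°.

72°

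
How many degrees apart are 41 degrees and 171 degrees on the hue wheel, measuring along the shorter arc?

|41 − 171| = 130.
130 ≤ 180, so the shorter arc is 130°.

130°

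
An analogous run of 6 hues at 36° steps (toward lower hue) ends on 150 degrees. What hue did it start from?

330°

5 steps of 36° (toward lower hue) give a net shift of −180°.
Start = end − shift: 150 + 180 = 330°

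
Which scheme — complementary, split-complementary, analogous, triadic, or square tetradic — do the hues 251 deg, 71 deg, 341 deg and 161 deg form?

square tetradic

Sort the hues: 71°, 161°, 251°, 341°.
Successive gaps around the wheel: 90°, 90°, 90°, 90°.
Four hues every 90° form a square tetradic scheme.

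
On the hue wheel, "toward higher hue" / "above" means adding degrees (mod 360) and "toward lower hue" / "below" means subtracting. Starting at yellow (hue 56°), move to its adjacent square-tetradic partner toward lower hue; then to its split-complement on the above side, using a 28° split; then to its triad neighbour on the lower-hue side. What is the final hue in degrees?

54°

56 − 90 = -34 → -34 + 360 = 326°   (square ↓)
326 + 208 = 534 → 534 − 360 = 174°   (split-comp 28° ↑)
174 − 120 = 54°   (triadic ↓)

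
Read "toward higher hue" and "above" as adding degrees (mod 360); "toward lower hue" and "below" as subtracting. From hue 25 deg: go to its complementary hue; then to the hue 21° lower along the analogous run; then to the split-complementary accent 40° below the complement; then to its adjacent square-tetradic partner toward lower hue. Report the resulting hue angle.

234°

25 + 180 = 205°   (complement)
205 − 21 = 184°   (analog 21° ↓)
184 + 140 = 324°   (split-comp 40° ↓)
324 − 90 = 234°   (square ↓)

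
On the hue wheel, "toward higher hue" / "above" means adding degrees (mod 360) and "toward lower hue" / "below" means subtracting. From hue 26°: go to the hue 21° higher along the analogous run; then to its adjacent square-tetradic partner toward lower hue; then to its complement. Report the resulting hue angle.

+21° (analog 21° ↑): 26 + 21 = 47°
−90° (square ↓): 47 − 90 = -43 → -43 + 360 = 317°
+180° (complement): 317 + 180 = 497 → 497 − 360 = 137°

137°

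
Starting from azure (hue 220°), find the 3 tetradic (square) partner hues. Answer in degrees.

A square tetradic scheme places four hues every 90°.
220 + 90 = 310°
220 + 180 = 400 → 400 − 360 = 40°
220 + 270 = 490 → 490 − 360 = 130°

310°, 40° and 130°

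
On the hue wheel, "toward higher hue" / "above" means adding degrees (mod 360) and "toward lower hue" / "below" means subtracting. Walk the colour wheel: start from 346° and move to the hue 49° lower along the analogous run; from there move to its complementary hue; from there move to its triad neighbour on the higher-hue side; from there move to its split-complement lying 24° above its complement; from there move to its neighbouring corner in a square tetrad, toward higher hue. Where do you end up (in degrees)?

analog 49° ↓ −49°: 346 − 49 = 297°
complement +180°: 297 + 180 = 477 → 477 − 360 = 117°
triadic ↑ +120°: 117 + 120 = 237°
split-comp 24° ↑ +204°: 237 + 204 = 441 → 441 − 360 = 81°
square ↑ +90°: 81 + 90 = 171°

171°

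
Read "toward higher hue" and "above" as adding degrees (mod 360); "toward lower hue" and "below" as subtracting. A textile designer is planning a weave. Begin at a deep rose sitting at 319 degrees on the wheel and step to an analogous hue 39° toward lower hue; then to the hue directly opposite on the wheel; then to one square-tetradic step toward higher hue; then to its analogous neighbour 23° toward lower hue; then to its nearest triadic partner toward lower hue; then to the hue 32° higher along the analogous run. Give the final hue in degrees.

79°

analog 39° ↓ −39°: 319 − 39 = 280°
complement +180°: 280 + 180 = 460 → 460 − 360 = 100°
square ↑ +90°: 100 + 90 = 190°
analog 23° ↓ −23°: 190 − 23 = 167°
triadic ↓ −120°: 167 − 120 = 47°
analog 32° ↑ +32°: 47 + 32 = 79°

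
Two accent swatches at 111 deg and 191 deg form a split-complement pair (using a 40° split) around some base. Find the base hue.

331°

The accents sit 40° either side of the complement, so the complement is their short-arc midpoint on the wheel.
Short-arc midpoint of 111° and 191°: 151°.
Base is 180° from the complement: 151 − 180 = -29 → -29 + 360 = 331°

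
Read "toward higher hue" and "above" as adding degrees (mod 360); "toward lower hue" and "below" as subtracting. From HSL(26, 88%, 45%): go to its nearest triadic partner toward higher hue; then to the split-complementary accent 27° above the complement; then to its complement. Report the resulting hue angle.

triadic ↑ +120°: 26 + 120 = 146°
split-comp 27° ↑ +207°: 146 + 207 = 353°
complement +180°: 353 + 180 = 533 → 533 − 360 = 173°

173°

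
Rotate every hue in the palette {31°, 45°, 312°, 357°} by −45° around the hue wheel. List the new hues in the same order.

346°, 0°, 267°, 312°

31 − 45 = -14 → -14 + 360 = 346°
45 − 45 = 0°
312 − 45 = 267°
357 − 45 = 312°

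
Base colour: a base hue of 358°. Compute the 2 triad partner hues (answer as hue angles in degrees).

118° and 238°

A triad places three hues 120° apart.
358 + 120 = 478 → 478 − 360 = 118°
358 + 240 = 598 → 598 − 360 = 238°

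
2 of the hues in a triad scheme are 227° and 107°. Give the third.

347°

A triad places three hues 120° apart.
The full set through 107° is {107°, 227°, 347°}.
Given {107°, 227°}, the missing hue is 347°.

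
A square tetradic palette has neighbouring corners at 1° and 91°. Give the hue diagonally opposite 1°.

181°

A square tetradic scheme places four hues 90° apart; opposite corners are 180° apart.
1 + 180 = 181°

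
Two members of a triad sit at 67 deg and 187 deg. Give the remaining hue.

A triad spaces three hues 120° apart.
The full set is {67°, 187°, 307°}.

307°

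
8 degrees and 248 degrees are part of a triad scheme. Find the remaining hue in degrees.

128°

A triad places three hues 120° apart.
The full set through 8° is {8°, 128°, 248°}.
Given {8°, 248°}, the missing hue is 128°.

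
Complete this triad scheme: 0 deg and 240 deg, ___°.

120°

A triad places three hues 120° apart.
The full set through 0° is {0°, 120°, 240°}.
Given {0°, 240°}, the missing hue is 120°.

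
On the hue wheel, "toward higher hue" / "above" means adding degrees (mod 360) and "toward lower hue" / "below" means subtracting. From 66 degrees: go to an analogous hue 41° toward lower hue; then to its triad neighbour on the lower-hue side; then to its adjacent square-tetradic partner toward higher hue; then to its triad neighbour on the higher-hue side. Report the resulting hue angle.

115°

analog 41° ↓ −41°: 66 − 41 = 25°
triadic ↓ −120°: 25 − 120 = -95 → -95 + 360 = 265°
square ↑ +90°: 265 + 90 = 355°
triadic ↑ +120°: 355 + 120 = 475 → 475 − 360 = 115°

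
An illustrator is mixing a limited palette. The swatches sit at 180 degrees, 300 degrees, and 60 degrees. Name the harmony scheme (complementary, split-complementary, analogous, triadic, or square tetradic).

Sort the hues: 60°, 180°, 300°.
Successive gaps around the wheel: 120°, 120°, 120°.
Three hues equally spaced 120° apart form a triad.

triadic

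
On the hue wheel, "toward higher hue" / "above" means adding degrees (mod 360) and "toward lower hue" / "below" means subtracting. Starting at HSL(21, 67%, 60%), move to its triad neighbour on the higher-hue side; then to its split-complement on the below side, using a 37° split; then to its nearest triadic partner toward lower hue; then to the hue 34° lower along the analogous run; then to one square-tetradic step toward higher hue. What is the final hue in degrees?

220°

triadic ↑ +120°: 21 + 120 = 141°
split-comp 37° ↓ +143°: 141 + 143 = 284°
triadic ↓ −120°: 284 − 120 = 164°
analog 34° ↓ −34°: 164 − 34 = 130°
square ↑ +90°: 130 + 90 = 220°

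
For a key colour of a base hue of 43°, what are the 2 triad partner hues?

163° and 283°

A triad places three hues 120° apart.
43 + 120 = 163°
43 + 240 = 283°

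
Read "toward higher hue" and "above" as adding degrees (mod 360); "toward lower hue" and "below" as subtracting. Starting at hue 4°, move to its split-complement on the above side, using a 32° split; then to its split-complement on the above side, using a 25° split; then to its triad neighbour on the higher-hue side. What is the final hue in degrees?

+212° (split-comp 32° ↑): 4 + 212 = 216°
+205° (split-comp 25° ↑): 216 + 205 = 421 → 421 − 360 = 61°
+120° (triadic ↑): 61 + 120 = 181°

181°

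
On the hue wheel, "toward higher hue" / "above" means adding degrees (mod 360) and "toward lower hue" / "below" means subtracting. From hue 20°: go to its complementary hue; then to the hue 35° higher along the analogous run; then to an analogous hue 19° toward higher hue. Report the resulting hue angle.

+180° (complement): 20 + 180 = 200°
+35° (analog 35° ↑): 200 + 35 = 235°
+19° (analog 19° ↑): 235 + 19 = 254°

254°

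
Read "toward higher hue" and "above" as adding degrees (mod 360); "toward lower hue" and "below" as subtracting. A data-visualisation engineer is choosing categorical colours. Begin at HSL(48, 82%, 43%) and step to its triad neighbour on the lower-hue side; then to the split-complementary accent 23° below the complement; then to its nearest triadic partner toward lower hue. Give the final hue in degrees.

triadic ↓ −120°: 48 − 120 = -72 → -72 + 360 = 288°
split-comp 23° ↓ +157°: 288 + 157 = 445 → 445 − 360 = 85°
triadic ↓ −120°: 85 − 120 = -35 → -35 + 360 = 325°

325°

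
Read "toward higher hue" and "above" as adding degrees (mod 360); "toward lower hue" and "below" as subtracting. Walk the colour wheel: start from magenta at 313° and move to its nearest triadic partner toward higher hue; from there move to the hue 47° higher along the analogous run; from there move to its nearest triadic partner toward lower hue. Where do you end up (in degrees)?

+120° (triadic ↑): 313 + 120 = 433 → 433 − 360 = 73°
+47° (analog 47° ↑): 73 + 47 = 120°
−120° (triadic ↓): 120 − 120 = 0°

0°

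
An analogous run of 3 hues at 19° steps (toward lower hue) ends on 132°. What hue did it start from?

170°

2 steps of 19° (toward lower hue) give a net shift of −38°.
Start = end − shift: 132 + 38 = 170°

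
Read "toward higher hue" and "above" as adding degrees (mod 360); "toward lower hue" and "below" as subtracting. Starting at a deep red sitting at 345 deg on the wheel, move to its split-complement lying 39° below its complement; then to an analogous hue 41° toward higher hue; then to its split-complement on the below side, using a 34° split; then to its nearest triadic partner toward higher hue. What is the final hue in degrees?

345 + 141 = 486 → 486 − 360 = 126°   (split-comp 39° ↓)
126 + 41 = 167°   (analog 41° ↑)
167 + 146 = 313°   (split-comp 34° ↓)
313 + 120 = 433 → 433 − 360 = 73°   (triadic ↑)

73°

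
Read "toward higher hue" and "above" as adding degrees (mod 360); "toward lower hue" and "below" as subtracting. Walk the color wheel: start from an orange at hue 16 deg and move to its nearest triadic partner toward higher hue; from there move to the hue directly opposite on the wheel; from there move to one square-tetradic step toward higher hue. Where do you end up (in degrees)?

46°

16 + 120 = 136°   (triadic ↑)
136 + 180 = 316°   (complement)
316 + 90 = 406 → 406 − 360 = 46°   (square ↑)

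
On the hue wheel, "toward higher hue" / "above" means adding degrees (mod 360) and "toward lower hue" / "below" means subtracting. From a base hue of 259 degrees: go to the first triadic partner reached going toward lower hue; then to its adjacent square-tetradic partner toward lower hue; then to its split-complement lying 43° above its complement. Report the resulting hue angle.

272°

−120° (triadic ↓): 259 − 120 = 139°
−90° (square ↓): 139 − 90 = 49°
+223° (split-comp 43° ↑): 49 + 223 = 272°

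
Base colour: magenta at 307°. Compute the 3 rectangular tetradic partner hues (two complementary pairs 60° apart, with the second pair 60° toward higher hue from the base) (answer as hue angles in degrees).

7°, 127° and 187°

A rectangular tetradic uses two complementary pairs 60° apart: offsets 0°, 60°, 180°, 240°.
307 + 60 = 367 → 367 − 360 = 7°
307 + 180 = 487 → 487 − 360 = 127°
307 + 240 = 547 → 547 − 360 = 187°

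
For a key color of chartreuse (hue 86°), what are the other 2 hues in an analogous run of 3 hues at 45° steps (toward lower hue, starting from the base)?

41° and 356°

Analogous hues sit every 45° along the wheel.
86 − 45 = 41°
86 − 90 = -4 → -4 + 360 = 356°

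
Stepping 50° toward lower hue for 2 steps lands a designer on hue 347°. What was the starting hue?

2 steps of 50° (toward lower hue) give a net shift of −100°.
Start = end − shift: 347 + 100 = 447 → 447 − 360 = 87°

87°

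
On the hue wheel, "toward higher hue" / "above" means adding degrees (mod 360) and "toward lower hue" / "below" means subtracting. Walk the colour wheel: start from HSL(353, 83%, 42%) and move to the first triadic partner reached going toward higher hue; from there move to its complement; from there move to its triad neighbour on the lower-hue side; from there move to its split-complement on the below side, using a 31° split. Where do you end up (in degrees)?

+120° (triadic ↑): 353 + 120 = 473 → 473 − 360 = 113°
+180° (complement): 113 + 180 = 293°
−120° (triadic ↓): 293 − 120 = 173°
+149° (split-comp 31° ↓): 173 + 149 = 322°

322°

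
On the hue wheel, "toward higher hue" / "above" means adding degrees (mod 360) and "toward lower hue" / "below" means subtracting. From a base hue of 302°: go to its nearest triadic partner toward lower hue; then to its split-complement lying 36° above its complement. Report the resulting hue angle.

38°

triadic ↓ −120°: 302 − 120 = 182°
split-comp 36° ↑ +216°: 182 + 216 = 398 → 398 − 360 = 38°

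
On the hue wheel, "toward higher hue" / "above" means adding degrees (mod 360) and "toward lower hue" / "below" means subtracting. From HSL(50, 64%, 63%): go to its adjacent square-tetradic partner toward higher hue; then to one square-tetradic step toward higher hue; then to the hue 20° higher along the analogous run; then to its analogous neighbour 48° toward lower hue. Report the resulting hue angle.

+90° (square ↑): 50 + 90 = 140°
+90° (square ↑): 140 + 90 = 230°
+20° (analog 20° ↑): 230 + 20 = 250°
−48° (analog 48° ↓): 250 − 48 = 202°

202°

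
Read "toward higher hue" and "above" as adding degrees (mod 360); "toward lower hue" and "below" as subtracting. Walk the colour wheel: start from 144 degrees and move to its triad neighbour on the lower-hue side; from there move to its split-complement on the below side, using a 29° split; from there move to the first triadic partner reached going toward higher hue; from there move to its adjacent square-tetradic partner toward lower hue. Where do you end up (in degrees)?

144 − 120 = 24°   (triadic ↓)
24 + 151 = 175°   (split-comp 29° ↓)
175 + 120 = 295°   (triadic ↑)
295 − 90 = 205°   (square ↓)

205°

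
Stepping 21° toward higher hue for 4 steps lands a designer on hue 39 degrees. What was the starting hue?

4 steps of 21° (toward higher hue) give a net shift of +84°.
Start = end − shift: 39 − 84 = -45 → -45 + 360 = 315°

315°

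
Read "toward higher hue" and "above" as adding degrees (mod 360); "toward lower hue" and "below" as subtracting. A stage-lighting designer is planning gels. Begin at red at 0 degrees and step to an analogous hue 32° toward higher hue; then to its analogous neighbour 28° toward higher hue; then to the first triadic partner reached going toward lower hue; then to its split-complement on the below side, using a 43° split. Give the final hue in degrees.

77°

0 + 32 = 32°   (analog 32° ↑)
32 + 28 = 60°   (analog 28° ↑)
60 − 120 = -60 → -60 + 360 = 300°   (triadic ↓)
300 + 137 = 437 → 437 − 360 = 77°   (split-comp 43° ↓)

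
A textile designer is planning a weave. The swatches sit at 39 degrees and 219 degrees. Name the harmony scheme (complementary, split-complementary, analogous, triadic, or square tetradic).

complementary

Sort the hues: 39°, 219°.
Successive gaps around the wheel: 180°, 180°.
Two hues 180° apart are complementary.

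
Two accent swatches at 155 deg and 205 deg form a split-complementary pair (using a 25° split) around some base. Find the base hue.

0°

The accents sit 25° either side of the complement, so the complement is their short-arc midpoint on the wheel.
Short-arc midpoint of 155° and 205°: 180°.
Base is 180° from the complement: 180 − 180 = 0°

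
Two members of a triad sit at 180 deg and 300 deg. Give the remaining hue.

60°

A triad spaces three hues 120° apart.
The full set is {60°, 180°, 300°}.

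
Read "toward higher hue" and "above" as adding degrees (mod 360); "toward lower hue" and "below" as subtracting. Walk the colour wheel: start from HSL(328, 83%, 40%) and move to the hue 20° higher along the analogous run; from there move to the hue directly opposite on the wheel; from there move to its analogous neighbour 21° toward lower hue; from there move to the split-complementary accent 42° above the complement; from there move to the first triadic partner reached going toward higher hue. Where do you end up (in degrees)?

129°

328 + 20 = 348°   (analog 20° ↑)
348 + 180 = 528 → 528 − 360 = 168°   (complement)
168 − 21 = 147°   (analog 21° ↓)
147 + 222 = 369 → 369 − 360 = 9°   (split-comp 42° ↑)
9 + 120 = 129°   (triadic ↑)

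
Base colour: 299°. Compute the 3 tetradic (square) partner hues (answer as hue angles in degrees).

29°, 119°, and 209°

A square tetradic scheme places four hues every 90°.
299 + 90 = 389 → 389 − 360 = 29°
299 + 180 = 479 → 479 − 360 = 119°
299 + 270 = 569 → 569 − 360 = 209°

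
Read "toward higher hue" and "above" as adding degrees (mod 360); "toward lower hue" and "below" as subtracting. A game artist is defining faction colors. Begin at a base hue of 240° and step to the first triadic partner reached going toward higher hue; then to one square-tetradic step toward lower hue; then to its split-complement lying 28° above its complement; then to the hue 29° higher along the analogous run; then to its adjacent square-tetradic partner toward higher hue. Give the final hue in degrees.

237°

240 + 120 = 360 → 360 − 360 = 0°   (triadic ↑)
0 − 90 = -90 → -90 + 360 = 270°   (square ↓)
270 + 208 = 478 → 478 − 360 = 118°   (split-comp 28° ↑)
118 + 29 = 147°   (analog 29° ↑)
147 + 90 = 237°   (square ↑)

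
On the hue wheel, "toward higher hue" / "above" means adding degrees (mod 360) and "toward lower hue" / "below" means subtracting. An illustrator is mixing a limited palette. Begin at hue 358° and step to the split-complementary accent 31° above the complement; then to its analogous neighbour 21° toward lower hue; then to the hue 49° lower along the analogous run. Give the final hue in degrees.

139°

split-comp 31° ↑ +211°: 358 + 211 = 569 → 569 − 360 = 209°
analog 21° ↓ −21°: 209 − 21 = 188°
analog 49° ↓ −49°: 188 − 49 = 139°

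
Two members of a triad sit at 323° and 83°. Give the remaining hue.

203°

A triad spaces three hues 120° apart.
The full set is {83°, 203°, 323°}.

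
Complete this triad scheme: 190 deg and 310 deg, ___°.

A triad places three hues 120° apart.
The full set through 190° is {70°, 190°, 310°}.
Given {190°, 310°}, the missing hue is 70°.

70°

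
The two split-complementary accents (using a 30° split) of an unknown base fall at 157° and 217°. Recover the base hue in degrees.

7°

The accents sit 30° either side of the complement, so the complement is their short-arc midpoint on the wheel.
Short-arc midpoint of 157° and 217°: 187°.
Base is 180° from the complement: 187 − 180 = 7°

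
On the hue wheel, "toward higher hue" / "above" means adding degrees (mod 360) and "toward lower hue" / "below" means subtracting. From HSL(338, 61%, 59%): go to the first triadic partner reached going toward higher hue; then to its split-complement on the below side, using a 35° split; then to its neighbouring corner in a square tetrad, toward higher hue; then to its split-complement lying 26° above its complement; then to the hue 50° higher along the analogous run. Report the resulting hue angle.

triadic ↑ +120°: 338 + 120 = 458 → 458 − 360 = 98°
split-comp 35° ↓ +145°: 98 + 145 = 243°
square ↑ +90°: 243 + 90 = 333°
split-comp 26° ↑ +206°: 333 + 206 = 539 → 539 − 360 = 179°
analog 50° ↑ +50°: 179 + 50 = 229°

229°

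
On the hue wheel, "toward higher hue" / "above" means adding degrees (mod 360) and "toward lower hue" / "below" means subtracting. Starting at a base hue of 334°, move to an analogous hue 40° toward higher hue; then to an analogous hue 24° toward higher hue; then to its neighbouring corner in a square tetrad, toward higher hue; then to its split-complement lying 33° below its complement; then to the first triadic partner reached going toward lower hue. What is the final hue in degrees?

334 + 40 = 374 → 374 − 360 = 14°   (analog 40° ↑)
14 + 24 = 38°   (analog 24° ↑)
38 + 90 = 128°   (square ↑)
128 + 147 = 275°   (split-comp 33° ↓)
275 − 120 = 155°   (triadic ↓)

155°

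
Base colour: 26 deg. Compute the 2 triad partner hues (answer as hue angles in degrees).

146° and 266°

A triad places three hues 120° apart.
26 + 120 = 146°
26 + 240 = 266°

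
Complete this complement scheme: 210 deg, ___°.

The complement sits 180° across the wheel.
The full set through 210° is {30°, 210°}.
Given {210°}, the missing hue is 30°.

30°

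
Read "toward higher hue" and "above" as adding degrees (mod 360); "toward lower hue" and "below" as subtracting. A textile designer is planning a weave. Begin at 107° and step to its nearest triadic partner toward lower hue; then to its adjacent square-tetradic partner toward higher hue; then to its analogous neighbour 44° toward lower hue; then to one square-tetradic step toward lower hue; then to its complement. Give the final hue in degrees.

−120° (triadic ↓): 107 − 120 = -13 → -13 + 360 = 347°
+90° (square ↑): 347 + 90 = 437 → 437 − 360 = 77°
−44° (analog 44° ↓): 77 − 44 = 33°
−90° (square ↓): 33 − 90 = -57 → -57 + 360 = 303°
+180° (complement): 303 + 180 = 483 → 483 − 360 = 123°

123°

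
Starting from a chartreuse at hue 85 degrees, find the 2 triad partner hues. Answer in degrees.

205° and 325°

A triad places three hues 120° apart.
85 + 120 = 205°
85 + 240 = 325°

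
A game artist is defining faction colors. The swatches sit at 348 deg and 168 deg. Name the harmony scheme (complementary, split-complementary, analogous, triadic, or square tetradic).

Sort the hues: 168°, 348°.
Successive gaps around the wheel: 180°, 180°.
Two hues 180° apart are complementary.

complementary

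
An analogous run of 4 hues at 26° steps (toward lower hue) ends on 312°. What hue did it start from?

30°

3 steps of 26° (toward lower hue) give a net shift of −78°.
Start = end − shift: 312 + 78 = 390 → 390 − 360 = 30°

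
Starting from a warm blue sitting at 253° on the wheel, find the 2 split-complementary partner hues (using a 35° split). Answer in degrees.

Split-complementary hues sit 35° either side of the complement.
Complement of 253°: 253 + 180 = 433 → 433 − 360 = 73°
73 − 35 = 38°
73 + 35 = 108°

38° and 108°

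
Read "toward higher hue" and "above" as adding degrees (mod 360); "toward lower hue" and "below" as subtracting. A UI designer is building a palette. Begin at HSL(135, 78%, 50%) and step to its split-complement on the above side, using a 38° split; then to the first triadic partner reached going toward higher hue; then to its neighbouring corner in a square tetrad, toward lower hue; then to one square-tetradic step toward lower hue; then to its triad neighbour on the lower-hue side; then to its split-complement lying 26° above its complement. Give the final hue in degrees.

19°

+218° (split-comp 38° ↑): 135 + 218 = 353°
+120° (triadic ↑): 353 + 120 = 473 → 473 − 360 = 113°
−90° (square ↓): 113 − 90 = 23°
−90° (square ↓): 23 − 90 = -67 → -67 + 360 = 293°
−120° (triadic ↓): 293 − 120 = 173°
+206° (split-comp 26° ↑): 173 + 206 = 379 → 379 − 360 = 19°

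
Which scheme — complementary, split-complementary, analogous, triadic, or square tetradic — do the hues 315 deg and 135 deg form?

Sort the hues: 135°, 315°.
Successive gaps around the wheel: 180°, 180°.
Two hues 180° apart are complementary.

complementary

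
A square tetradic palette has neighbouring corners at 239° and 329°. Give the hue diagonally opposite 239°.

A square tetradic scheme places four hues 90° apart; opposite corners are 180° apart.
239 + 180 = 419 → 419 − 360 = 59°

59°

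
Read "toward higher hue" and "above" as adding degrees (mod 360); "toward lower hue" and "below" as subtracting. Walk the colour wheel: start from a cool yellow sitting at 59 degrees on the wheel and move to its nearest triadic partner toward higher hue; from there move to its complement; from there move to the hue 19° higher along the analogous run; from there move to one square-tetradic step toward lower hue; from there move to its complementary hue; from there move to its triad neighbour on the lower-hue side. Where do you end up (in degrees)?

348°

triadic ↑ +120°: 59 + 120 = 179°
complement +180°: 179 + 180 = 359°
analog 19° ↑ +19°: 359 + 19 = 378 → 378 − 360 = 18°
square ↓ −90°: 18 − 90 = -72 → -72 + 360 = 288°
complement +180°: 288 + 180 = 468 → 468 − 360 = 108°
triadic ↓ −120°: 108 − 120 = -12 → -12 + 360 = 348°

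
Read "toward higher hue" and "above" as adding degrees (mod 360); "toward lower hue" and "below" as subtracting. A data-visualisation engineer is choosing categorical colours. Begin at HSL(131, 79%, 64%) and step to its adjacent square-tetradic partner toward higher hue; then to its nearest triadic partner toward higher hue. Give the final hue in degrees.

131 + 90 = 221°   (square ↑)
221 + 120 = 341°   (triadic ↑)

341°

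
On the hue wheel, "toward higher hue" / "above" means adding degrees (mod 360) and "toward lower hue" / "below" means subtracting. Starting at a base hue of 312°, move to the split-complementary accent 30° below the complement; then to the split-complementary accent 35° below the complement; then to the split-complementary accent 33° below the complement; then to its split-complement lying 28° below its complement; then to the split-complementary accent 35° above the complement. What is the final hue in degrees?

41°

+150° (split-comp 30° ↓): 312 + 150 = 462 → 462 − 360 = 102°
+145° (split-comp 35° ↓): 102 + 145 = 247°
+147° (split-comp 33° ↓): 247 + 147 = 394 → 394 − 360 = 34°
+152° (split-comp 28° ↓): 34 + 152 = 186°
+215° (split-comp 35° ↑): 186 + 215 = 401 → 401 − 360 = 41°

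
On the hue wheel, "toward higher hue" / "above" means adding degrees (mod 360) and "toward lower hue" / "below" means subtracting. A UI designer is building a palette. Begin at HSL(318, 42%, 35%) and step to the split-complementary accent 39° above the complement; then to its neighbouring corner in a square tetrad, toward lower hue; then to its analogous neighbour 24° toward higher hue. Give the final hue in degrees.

111°

318 + 219 = 537 → 537 − 360 = 177°   (split-comp 39° ↑)
177 − 90 = 87°   (square ↓)
87 + 24 = 111°   (analog 24° ↑)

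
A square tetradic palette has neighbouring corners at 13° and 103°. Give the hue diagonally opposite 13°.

193°

A square tetradic scheme places four hues 90° apart; opposite corners are 180° apart.
13 + 180 = 193°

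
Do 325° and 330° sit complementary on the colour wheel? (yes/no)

Angular distance: |325 − 330| = 5 = 5°.
Complementary requires 180°.

no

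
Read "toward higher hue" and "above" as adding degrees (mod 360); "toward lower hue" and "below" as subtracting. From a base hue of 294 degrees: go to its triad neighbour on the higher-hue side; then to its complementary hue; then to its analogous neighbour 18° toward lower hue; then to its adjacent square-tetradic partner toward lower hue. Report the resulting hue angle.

294 + 120 = 414 → 414 − 360 = 54°   (triadic ↑)
54 + 180 = 234°   (complement)
234 − 18 = 216°   (analog 18° ↓)
216 − 90 = 126°   (square ↓)

126°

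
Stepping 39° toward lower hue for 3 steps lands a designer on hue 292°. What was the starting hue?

49°

3 steps of 39° (toward lower hue) give a net shift of −117°.
Start = end − shift: 292 + 117 = 409 → 409 − 360 = 49°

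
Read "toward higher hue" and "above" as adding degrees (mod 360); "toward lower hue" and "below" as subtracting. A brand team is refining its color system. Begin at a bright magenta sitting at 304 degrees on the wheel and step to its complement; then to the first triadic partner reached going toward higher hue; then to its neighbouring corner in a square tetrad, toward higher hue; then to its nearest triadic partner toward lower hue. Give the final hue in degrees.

214°

complement +180°: 304 + 180 = 484 → 484 − 360 = 124°
triadic ↑ +120°: 124 + 120 = 244°
square ↑ +90°: 244 + 90 = 334°
triadic ↓ −120°: 334 − 120 = 214°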